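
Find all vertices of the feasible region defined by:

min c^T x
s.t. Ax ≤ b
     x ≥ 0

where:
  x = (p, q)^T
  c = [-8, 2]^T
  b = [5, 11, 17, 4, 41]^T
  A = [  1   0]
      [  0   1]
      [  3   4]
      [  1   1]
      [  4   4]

(0, 0), (4, 0), (0, 4)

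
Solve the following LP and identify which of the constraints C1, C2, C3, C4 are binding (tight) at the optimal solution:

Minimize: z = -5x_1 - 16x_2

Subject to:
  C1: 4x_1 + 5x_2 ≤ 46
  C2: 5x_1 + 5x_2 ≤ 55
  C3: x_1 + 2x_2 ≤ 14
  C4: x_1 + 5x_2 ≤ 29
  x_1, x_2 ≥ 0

At x_1 = 4, x_2 = 5, compute slack b - a·x for each constraint:
  C1: 46 − 41 = 5  (slack)
  C2: 55 − 45 = 10  (slack)
  C3: 14 − 14 = 0  (binding)
  C4: 29 − 29 = 0  (binding)

Optimal: x_1 = 4, x_2 = 5
Binding: C3, C4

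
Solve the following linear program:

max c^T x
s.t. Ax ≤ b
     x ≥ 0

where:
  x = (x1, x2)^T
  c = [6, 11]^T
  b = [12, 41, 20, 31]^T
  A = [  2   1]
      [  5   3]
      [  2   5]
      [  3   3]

Evaluate the objective at each vertex of the feasible region:
  z(0, 0) = 0
  z(6, 0) = 36
  z(5, 2) = 52  ←
  z(0, 4) = 44
The maximum is at x1 = 5, x2 = 2.

x1 = 5, x2 = 2, z = 52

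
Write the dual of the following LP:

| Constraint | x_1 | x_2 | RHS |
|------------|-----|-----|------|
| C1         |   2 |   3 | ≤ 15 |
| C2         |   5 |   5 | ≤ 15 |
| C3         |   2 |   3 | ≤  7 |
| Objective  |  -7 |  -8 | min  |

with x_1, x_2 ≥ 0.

Primal min cᵀx s.t. Ax ≤ b, x ≥ 0  →  Dual max −bᵀy s.t. Aᵀy ≥ −c, y ≥ 0.

Maximize: z = -15y1 - 15y2 - 7y3

Subject to:
  2y1 + 5y2 + 2y3 ≥ 7
  3y1 + 5y2 + 3y3 ≥ 8
  y1, y2, y3 ≥ 0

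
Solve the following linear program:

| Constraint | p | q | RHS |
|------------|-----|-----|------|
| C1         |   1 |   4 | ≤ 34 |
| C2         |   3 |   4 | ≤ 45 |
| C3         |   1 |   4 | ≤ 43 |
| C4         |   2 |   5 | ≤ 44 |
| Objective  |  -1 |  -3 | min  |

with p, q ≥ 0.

Evaluate the objective at each vertex of the feasible region:
  z(0, 0) = 0
  z(15, 0) = -15
  z(7, 6) = -25
  z(2, 8) = -26  ←
  z(0, 8.5) = -25.5
The minimum is at p = 2, q = 8.

p = 2, q = 8, z = -26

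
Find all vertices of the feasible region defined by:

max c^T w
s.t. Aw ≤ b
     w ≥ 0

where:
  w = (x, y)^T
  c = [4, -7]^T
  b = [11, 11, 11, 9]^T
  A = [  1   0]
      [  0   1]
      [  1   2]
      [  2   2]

(0, 0), (4.5, 0), (0, 4.5)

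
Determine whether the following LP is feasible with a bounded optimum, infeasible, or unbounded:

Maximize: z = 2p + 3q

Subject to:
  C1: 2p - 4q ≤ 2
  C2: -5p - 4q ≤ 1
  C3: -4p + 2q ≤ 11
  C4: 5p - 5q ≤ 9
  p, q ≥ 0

Unbounded (objective can increase without bound)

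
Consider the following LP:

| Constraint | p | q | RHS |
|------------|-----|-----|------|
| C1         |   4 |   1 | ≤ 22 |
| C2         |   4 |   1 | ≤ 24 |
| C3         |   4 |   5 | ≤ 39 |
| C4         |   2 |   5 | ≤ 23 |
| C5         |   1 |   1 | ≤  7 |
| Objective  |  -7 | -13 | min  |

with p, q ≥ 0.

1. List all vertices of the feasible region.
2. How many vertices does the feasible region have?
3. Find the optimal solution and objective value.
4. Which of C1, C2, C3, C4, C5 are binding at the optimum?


1. (0, 0), (5.5, 0), (5, 2), (4, 3), (0, 4.6)
2. 5
3. p = 4, q = 3, z = -67
4. C4, C5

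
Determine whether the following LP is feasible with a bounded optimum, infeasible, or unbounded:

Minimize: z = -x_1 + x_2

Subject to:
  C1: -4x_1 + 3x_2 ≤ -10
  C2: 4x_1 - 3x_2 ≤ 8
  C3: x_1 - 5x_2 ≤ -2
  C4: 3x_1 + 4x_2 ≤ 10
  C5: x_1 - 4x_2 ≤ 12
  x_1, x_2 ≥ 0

Infeasible (no feasible solution exists)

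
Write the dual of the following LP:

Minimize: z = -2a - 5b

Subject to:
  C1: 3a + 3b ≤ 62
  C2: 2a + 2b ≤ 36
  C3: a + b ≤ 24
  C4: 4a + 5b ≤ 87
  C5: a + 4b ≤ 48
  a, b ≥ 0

Primal min cᵀx s.t. Ax ≤ b, x ≥ 0  →  Dual max −bᵀy s.t. Aᵀy ≥ −c, y ≥ 0.

Maximize: z = -62y1 - 36y2 - 24y3 - 87y4 - 48y5

Subject to:
  3y1 + 2y2 + y3 + 4y4 + y5 ≥ 2
  3y1 + 2y2 + y3 + 5y4 + 4y5 ≥ 5
  y1, y2, y3, y4, y5 ≥ 0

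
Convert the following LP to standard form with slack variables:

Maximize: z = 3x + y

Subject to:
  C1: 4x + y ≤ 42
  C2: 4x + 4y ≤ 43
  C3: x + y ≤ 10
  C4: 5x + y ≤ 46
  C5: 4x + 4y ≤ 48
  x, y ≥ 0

max z = 3x + y

s.t.
  4x + y + s1 = 42
  4x + 4y + s2 = 43
  x + y + s3 = 10
  5x + y + s4 = 46
  4x + 4y + s5 = 48
  x, y, s1, s2, s3, s4, s5 ≥ 0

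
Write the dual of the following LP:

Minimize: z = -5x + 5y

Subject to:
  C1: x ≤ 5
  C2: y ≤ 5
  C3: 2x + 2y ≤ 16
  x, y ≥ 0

Primal min cᵀx s.t. Ax ≤ b, x ≥ 0  →  Dual max −bᵀy s.t. Aᵀy ≥ −c, y ≥ 0.

Maximize: z = -5y1 - 5y2 - 16y3

Subject to:
  y1 + 2y3 ≥ 5
  y2 + 2y3 ≥ -5
  y1, y2, y3 ≥ 0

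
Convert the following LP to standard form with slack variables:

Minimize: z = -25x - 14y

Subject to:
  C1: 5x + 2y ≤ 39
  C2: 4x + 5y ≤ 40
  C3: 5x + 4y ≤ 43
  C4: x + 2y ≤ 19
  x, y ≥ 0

min z = -25x - 14y

s.t.
  5x + 2y + s1 = 39
  4x + 5y + s2 = 40
  5x + 4y + s3 = 43
  x + 2y + s4 = 19
  x, y, s1, s2, s3, s4 ≥ 0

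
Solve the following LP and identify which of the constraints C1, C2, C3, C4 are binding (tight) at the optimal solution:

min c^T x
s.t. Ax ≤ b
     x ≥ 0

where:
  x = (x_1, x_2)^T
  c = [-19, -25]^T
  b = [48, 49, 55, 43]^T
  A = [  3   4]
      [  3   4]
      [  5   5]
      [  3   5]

At x_1 = 6, x_2 = 5, compute slack b - a·x for each constraint:
  C1: 48 − 38 = 10  (slack)
  C2: 49 − 38 = 11  (slack)
  C3: 55 − 55 = 0  (binding)
  C4: 43 − 43 = 0  (binding)

Optimal: x_1 = 6, x_2 = 5
Binding: C3, C4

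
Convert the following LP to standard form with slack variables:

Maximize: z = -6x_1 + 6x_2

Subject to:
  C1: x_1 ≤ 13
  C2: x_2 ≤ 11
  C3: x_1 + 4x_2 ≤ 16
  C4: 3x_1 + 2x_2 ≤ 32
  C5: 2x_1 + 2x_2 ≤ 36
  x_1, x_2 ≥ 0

max z = -6x_1 + 6x_2

s.t.
  x_1 + s1 = 13
  x_2 + s2 = 11
  x_1 + 4x_2 + s3 = 16
  3x_1 + 2x_2 + s4 = 32
  2x_1 + 2x_2 + s5 = 36
  x_1, x_2, s1, s2, s3, s4, s5 ≥ 0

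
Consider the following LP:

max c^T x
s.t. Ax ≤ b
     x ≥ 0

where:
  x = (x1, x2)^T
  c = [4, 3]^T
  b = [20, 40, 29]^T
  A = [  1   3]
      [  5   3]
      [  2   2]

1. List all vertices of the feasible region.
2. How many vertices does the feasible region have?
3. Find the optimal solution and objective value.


1. (0, 0), (8, 0), (5, 5), (0, 6.667)
2. 4
3. x1 = 5, x2 = 5, z = 35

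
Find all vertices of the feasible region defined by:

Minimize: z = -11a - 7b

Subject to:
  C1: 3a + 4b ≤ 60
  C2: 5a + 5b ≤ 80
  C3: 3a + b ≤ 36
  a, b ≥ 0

(0, 0), (12, 0), (10, 6), (4, 12), (0, 15)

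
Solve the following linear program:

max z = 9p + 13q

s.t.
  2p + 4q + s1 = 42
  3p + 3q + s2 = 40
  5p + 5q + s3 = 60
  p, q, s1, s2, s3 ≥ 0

Evaluate the objective at each vertex of the feasible region:
  z(0, 0) = 0
  z(12, 0) = 108
  z(3, 9) = 144  ←
  z(0, 10.5) = 136.5
The maximum is at p = 3, q = 9.

p = 3, q = 9, z = 144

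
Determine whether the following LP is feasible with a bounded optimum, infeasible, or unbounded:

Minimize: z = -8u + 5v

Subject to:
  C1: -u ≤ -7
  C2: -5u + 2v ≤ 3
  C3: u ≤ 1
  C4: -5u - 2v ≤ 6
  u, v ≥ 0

Infeasible (no feasible solution exists)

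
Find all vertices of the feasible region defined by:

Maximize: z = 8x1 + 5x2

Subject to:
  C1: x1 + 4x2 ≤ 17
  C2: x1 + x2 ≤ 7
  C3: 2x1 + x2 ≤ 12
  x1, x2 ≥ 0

(0, 0), (6, 0), (5, 2), (3.667, 3.333), (0, 4.25)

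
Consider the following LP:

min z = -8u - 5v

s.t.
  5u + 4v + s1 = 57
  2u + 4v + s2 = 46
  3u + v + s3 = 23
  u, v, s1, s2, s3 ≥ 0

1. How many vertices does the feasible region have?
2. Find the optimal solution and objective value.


1. 5
2. u = 5, v = 8, z = -80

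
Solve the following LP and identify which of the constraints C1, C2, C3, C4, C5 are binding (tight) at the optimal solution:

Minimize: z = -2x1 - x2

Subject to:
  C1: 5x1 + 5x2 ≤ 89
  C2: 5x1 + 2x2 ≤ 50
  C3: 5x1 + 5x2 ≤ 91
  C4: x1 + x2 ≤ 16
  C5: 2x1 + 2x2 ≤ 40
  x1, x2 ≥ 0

At x1 = 6, x2 = 10, compute slack b - a·x for each constraint:
  C1: 89 − 80 = 9  (slack)
  C2: 50 − 50 = 0  (binding)
  C3: 91 − 80 = 11  (slack)
  C4: 16 − 16 = 0  (binding)
  C5: 40 − 32 = 8  (slack)

Optimal: x1 = 6, x2 = 10
Binding: C2, C4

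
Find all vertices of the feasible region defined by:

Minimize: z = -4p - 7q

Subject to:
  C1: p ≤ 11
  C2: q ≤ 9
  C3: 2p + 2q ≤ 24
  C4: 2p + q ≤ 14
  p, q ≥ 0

(0, 0), (7, 0), (2.5, 9), (0, 9)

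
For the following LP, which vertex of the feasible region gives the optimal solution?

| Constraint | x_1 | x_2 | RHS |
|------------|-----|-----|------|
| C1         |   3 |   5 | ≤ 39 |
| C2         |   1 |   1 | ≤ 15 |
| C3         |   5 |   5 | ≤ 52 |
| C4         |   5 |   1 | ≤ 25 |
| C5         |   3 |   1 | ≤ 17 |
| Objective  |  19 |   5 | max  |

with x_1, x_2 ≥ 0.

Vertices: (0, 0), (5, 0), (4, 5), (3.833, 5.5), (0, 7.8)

Evaluate the objective at each vertex of the feasible region:
  z(0, 0) = 0
  z(5, 0) = 95
  z(4, 5) = 101  ←
  z(3.833, 5.5) = 100.3
  z(0, 7.8) = 39
The maximum is at x_1 = 4, x_2 = 5.

(4, 5)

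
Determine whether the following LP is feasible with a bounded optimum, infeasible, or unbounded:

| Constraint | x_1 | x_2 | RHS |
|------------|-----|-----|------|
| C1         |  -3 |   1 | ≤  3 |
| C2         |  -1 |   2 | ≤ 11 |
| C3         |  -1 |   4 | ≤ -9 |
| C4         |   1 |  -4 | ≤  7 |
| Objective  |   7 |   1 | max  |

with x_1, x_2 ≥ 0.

Infeasible (no feasible solution exists)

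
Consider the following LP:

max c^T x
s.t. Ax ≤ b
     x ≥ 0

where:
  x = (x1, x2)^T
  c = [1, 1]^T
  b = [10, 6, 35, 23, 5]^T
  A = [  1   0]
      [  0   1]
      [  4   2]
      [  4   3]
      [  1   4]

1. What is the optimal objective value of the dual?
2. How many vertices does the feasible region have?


1. 5
2. 3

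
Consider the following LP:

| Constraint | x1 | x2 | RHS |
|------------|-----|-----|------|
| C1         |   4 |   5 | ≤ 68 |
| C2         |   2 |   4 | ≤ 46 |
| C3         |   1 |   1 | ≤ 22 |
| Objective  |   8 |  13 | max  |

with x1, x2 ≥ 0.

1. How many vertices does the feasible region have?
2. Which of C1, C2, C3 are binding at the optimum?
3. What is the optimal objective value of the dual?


1. 4
2. C1, C2
3. 160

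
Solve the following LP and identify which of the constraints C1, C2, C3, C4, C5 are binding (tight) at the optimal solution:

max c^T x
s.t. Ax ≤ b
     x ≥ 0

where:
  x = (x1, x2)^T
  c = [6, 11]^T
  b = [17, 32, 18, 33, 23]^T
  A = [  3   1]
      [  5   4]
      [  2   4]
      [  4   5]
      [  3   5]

At x1 = 1, x2 = 4, compute slack b - a·x for each constraint:
  C1: 17 − 7 = 10  (slack)
  C2: 32 − 21 = 11  (slack)
  C3: 18 − 18 = 0  (binding)
  C4: 33 − 24 = 9  (slack)
  C5: 23 − 23 = 0  (binding)

Optimal: x1 = 1, x2 = 4
Binding: C3, C5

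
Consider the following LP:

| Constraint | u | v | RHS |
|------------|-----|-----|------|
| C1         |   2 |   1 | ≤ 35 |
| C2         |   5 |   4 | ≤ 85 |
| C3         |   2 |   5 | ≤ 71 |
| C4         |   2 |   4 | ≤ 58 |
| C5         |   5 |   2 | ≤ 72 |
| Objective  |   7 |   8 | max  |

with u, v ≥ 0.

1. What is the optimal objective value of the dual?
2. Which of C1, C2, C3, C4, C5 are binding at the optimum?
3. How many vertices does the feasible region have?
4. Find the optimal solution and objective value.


1. 143
2. C2, C4
3. 6
4. u = 9, v = 10, z = 143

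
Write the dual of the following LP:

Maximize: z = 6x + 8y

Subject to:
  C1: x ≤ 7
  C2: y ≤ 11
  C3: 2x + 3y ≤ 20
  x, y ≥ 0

Primal max cᵀx s.t. Ax ≤ b, x ≥ 0  →  Dual min bᵀy s.t. Aᵀy ≥ c, y ≥ 0.

Minimize: z = 7y1 + 11y2 + 20y3

Subject to:
  y1 + 2y3 ≥ 6
  y2 + 3y3 ≥ 8
  y1, y2, y3 ≥ 0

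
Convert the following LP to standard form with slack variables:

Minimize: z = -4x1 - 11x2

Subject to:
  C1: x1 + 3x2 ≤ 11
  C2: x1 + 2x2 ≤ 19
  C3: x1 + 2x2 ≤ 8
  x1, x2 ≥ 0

min z = -4x1 - 11x2

s.t.
  x1 + 3x2 + s1 = 11
  x1 + 2x2 + s2 = 19
  x1 + 2x2 + s3 = 8
  x1, x2, s1, s2, s3 ≥ 0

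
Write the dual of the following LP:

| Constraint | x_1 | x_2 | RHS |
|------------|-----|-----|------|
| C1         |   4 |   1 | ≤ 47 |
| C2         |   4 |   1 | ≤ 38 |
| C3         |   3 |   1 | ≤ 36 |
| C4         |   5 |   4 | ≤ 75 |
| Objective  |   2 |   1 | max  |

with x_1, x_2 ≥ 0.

Primal max cᵀx s.t. Ax ≤ b, x ≥ 0  →  Dual min bᵀy s.t. Aᵀy ≥ c, y ≥ 0.

Minimize: z = 47y1 + 38y2 + 36y3 + 75y4

Subject to:
  4y1 + 4y2 + 3y3 + 5y4 ≥ 2
  y1 + y2 + y3 + 4y4 ≥ 1
  y1, y2, y3, y4 ≥ 0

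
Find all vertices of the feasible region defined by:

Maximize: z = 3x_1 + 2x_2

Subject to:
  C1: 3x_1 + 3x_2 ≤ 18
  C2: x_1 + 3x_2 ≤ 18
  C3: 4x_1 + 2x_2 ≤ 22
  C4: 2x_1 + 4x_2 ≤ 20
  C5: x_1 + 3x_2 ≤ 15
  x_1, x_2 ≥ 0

(0, 0), (5.5, 0), (5, 1), (2, 4), (0, 5)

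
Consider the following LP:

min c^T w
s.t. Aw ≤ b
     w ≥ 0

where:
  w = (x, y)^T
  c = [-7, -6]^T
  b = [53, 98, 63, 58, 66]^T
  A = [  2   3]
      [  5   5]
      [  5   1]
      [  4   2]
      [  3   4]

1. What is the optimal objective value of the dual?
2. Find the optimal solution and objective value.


1. -124
2. x = 10, y = 9, z = -124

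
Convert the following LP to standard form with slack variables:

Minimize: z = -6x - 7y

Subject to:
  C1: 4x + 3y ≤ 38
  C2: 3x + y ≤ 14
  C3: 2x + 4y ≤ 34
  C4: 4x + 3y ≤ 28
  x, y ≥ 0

min z = -6x - 7y

s.t.
  4x + 3y + s1 = 38
  3x + y + s2 = 14
  2x + 4y + s3 = 34
  4x + 3y + s4 = 28
  x, y, s1, s2, s3, s4 ≥ 0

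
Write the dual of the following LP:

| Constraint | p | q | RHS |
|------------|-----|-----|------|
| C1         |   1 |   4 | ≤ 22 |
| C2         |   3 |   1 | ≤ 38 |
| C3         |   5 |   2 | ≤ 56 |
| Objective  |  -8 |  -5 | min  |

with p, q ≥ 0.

Primal min cᵀx s.t. Ax ≤ b, x ≥ 0  →  Dual max −bᵀy s.t. Aᵀy ≥ −c, y ≥ 0.

Maximize: z = -22y1 - 38y2 - 56y3

Subject to:
  y1 + 3y2 + 5y3 ≥ 8
  4y1 + y2 + 2y3 ≥ 5
  y1, y2, y3 ≥ 0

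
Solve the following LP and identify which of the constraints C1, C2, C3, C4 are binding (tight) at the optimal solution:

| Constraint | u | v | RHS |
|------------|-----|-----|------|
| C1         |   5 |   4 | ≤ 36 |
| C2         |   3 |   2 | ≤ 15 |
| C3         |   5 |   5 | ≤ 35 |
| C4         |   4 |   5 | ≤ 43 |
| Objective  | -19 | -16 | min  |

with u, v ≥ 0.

At u = 1, v = 6, compute slack b - a·x for each constraint:
  C1: 36 − 29 = 7  (slack)
  C2: 15 − 15 = 0  (binding)
  C3: 35 − 35 = 0  (binding)
  C4: 43 − 34 = 9  (slack)

Optimal: u = 1, v = 6
Binding: C2, C3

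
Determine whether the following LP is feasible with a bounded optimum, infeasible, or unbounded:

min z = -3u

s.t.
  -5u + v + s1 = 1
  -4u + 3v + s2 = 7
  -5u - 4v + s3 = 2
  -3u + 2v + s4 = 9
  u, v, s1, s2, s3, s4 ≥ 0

Unbounded (objective can decrease without bound)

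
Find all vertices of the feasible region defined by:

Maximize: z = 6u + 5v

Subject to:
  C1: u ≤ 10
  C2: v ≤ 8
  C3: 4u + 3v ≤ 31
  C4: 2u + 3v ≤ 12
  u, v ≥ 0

(0, 0), (6, 0), (0, 4)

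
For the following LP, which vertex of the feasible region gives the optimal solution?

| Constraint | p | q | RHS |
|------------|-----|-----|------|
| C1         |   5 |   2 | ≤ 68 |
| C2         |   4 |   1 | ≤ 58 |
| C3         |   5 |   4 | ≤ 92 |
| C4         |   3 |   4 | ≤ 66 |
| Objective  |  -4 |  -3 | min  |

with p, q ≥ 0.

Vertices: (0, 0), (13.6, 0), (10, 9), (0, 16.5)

Evaluate the objective at each vertex of the feasible region:
  z(0, 0) = 0
  z(13.6, 0) = -54.4
  z(10, 9) = -67  ←
  z(0, 16.5) = -49.5
The minimum is at p = 10, q = 9.

(10, 9)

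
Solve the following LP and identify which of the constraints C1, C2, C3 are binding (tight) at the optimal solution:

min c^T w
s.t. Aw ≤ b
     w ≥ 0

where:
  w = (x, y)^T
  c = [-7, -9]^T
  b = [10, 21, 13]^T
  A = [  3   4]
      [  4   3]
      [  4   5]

At x = 2, y = 1, compute slack b - a·x for each constraint:
  C1: 10 − 10 = 0  (binding)
  C2: 21 − 11 = 10  (slack)
  C3: 13 − 13 = 0  (binding)

Optimal: x = 2, y = 1
Binding: C1, C3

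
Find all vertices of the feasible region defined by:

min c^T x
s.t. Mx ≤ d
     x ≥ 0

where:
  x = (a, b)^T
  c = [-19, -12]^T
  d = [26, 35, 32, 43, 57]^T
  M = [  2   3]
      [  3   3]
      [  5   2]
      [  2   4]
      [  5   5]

(0, 0), (6.4, 0), (4, 6), (0, 8.667)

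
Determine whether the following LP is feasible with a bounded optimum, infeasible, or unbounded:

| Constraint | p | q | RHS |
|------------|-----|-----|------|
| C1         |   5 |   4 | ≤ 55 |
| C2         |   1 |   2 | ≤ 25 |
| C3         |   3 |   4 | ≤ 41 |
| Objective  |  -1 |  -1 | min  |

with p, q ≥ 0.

Feasible with a bounded optimal solution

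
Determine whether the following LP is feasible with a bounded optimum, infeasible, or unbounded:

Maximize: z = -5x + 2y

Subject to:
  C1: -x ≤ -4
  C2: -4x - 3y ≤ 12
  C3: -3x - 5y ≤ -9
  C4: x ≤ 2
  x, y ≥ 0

Infeasible (no feasible solution exists)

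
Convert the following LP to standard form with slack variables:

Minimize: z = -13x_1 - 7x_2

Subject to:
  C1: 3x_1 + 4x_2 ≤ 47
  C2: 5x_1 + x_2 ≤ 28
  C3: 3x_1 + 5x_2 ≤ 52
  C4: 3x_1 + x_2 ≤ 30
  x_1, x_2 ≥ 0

min z = -13x_1 - 7x_2

s.t.
  3x_1 + 4x_2 + s1 = 47
  5x_1 + x_2 + s2 = 28
  3x_1 + 5x_2 + s3 = 52
  3x_1 + x_2 + s4 = 30
  x_1, x_2, s1, s2, s3, s4 ≥ 0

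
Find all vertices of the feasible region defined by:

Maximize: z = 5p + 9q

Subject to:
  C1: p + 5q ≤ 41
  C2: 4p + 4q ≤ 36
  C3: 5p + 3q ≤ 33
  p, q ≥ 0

(0, 0), (6.6, 0), (3, 6), (1, 8), (0, 8.2)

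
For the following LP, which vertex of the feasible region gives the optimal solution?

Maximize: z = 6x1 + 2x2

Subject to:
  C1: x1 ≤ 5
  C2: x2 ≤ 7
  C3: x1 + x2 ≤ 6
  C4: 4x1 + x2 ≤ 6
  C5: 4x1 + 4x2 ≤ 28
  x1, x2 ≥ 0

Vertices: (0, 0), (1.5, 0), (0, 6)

Evaluate the objective at each vertex of the feasible region:
  z(0, 0) = 0
  z(1.5, 0) = 9
  z(0, 6) = 12  ←
The maximum is at x1 = 0, x2 = 6.

(0, 6)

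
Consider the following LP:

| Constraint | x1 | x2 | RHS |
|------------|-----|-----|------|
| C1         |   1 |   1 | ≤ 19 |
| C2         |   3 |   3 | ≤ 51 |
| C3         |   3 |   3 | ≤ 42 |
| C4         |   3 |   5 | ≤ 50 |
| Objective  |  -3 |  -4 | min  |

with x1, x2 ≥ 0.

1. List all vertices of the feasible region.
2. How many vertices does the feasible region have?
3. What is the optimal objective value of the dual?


1. (0, 0), (14, 0), (10, 4), (0, 10)
2. 4
3. -46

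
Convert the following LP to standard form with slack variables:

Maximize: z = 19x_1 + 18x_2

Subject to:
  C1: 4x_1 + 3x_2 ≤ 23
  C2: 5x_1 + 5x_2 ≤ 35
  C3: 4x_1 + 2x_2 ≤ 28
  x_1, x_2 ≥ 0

max z = 19x_1 + 18x_2

s.t.
  4x_1 + 3x_2 + s1 = 23
  5x_1 + 5x_2 + s2 = 35
  4x_1 + 2x_2 + s3 = 28
  x_1, x_2, s1, s2, s3 ≥ 0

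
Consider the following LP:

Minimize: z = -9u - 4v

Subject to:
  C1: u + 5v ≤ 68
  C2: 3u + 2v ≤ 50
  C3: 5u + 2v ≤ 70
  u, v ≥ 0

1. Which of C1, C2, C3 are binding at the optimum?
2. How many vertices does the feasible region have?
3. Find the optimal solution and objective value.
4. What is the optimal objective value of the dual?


1. C2, C3
2. 5
3. u = 10, v = 10, z = -130
4. -130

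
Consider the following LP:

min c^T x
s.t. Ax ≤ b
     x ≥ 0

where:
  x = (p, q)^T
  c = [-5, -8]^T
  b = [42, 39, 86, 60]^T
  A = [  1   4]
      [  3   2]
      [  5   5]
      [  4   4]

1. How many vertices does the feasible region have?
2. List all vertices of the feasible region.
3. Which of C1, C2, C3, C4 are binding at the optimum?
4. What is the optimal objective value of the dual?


1. 5
2. (0, 0), (13, 0), (9, 6), (6, 9), (0, 10.5)
3. C1, C4
4. -102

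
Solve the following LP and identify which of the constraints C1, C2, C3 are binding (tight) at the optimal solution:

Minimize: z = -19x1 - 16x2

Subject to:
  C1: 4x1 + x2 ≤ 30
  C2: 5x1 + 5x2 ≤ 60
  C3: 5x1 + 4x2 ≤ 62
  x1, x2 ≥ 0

At x1 = 6, x2 = 6, compute slack b - a·x for each constraint:
  C1: 30 − 30 = 0  (binding)
  C2: 60 − 60 = 0  (binding)
  C3: 62 − 54 = 8  (slack)

Optimal: x1 = 6, x2 = 6
Binding: C1, C2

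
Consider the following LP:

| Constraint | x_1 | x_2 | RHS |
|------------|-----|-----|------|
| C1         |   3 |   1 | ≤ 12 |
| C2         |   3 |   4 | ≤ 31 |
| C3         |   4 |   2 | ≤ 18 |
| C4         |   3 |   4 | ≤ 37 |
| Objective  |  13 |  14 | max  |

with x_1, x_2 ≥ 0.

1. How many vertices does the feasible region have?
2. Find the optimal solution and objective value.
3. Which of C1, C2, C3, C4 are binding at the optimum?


1. 5
2. x_1 = 1, x_2 = 7, z = 111
3. C2, C3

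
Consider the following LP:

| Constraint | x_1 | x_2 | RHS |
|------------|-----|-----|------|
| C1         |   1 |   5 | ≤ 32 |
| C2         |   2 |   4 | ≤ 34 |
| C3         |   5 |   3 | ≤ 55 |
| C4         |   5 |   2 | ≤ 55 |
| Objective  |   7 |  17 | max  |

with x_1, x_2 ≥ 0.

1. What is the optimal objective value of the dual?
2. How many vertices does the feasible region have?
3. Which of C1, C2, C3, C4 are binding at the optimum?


1. 134
2. 5
3. C1, C2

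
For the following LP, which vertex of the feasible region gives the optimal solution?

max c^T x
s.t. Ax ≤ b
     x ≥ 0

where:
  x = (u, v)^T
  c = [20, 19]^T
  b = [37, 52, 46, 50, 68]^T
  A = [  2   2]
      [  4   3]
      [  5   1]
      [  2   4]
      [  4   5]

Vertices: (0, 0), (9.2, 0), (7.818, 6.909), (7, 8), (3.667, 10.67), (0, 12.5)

Evaluate the objective at each vertex of the feasible region:
  z(0, 0) = 0
  z(9.2, 0) = 184
  z(7.818, 6.909) = 287.6
  z(7, 8) = 292  ←
  z(3.667, 10.67) = 276
  z(0, 12.5) = 237.5
The maximum is at u = 7, v = 8.

(7, 8)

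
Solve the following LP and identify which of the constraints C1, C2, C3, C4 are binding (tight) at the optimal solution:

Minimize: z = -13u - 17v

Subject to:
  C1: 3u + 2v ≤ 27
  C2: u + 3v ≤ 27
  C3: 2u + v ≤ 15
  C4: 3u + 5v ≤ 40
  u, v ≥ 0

At u = 5, v = 5, compute slack b - a·x for each constraint:
  C1: 27 − 25 = 2  (slack)
  C2: 27 − 20 = 7  (slack)
  C3: 15 − 15 = 0  (binding)
  C4: 40 − 40 = 0  (binding)

Optimal: u = 5, v = 5
Binding: C3, C4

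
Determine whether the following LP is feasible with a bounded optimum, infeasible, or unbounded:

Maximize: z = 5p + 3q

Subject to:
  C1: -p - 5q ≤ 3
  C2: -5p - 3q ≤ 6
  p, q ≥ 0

Unbounded (objective can increase without bound)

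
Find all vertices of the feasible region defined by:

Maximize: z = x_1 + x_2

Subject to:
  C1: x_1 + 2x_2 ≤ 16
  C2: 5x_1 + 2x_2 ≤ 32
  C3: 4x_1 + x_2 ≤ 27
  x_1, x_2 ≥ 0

(0, 0), (6.4, 0), (4, 6), (0, 8)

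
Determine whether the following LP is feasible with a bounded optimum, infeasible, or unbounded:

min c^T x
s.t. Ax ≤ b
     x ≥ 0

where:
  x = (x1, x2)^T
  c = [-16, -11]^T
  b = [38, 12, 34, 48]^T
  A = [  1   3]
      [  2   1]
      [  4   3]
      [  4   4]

Feasible with a bounded optimal solution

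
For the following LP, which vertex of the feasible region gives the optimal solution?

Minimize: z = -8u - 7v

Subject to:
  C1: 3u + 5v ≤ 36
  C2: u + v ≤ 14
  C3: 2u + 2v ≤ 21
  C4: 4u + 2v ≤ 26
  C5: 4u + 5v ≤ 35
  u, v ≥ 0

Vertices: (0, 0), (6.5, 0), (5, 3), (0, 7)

Evaluate the objective at each vertex of the feasible region:
  z(0, 0) = 0
  z(6.5, 0) = -52
  z(5, 3) = -61  ←
  z(0, 7) = -49
The minimum is at u = 5, v = 3.

(5, 3)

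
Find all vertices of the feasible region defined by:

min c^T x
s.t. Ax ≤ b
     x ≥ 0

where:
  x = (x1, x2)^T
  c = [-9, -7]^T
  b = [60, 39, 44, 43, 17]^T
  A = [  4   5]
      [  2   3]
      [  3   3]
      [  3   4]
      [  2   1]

(0, 0), (8.5, 0), (5, 7), (0, 10.75)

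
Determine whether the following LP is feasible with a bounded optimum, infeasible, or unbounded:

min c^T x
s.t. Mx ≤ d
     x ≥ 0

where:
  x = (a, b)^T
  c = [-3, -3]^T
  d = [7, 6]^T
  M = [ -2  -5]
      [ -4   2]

Unbounded (objective can decrease without bound)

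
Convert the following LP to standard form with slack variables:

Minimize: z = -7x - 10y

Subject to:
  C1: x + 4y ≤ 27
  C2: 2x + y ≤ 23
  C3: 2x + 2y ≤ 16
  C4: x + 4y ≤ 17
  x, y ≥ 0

min z = -7x - 10y

s.t.
  x + 4y + s1 = 27
  2x + y + s2 = 23
  2x + 2y + s3 = 16
  x + 4y + s4 = 17
  x, y, s1, s2, s3, s4 ≥ 0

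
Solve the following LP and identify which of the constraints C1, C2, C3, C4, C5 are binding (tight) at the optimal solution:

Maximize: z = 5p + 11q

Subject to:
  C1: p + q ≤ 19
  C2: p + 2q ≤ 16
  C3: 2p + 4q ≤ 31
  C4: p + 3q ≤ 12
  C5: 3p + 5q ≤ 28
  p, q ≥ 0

At p = 6, q = 2, compute slack b - a·x for each constraint:
  C1: 19 − 8 = 11  (slack)
  C2: 16 − 10 = 6  (slack)
  C3: 31 − 20 = 11  (slack)
  C4: 12 − 12 = 0  (binding)
  C5: 28 − 28 = 0  (binding)

Optimal: p = 6, q = 2
Binding: C4, C5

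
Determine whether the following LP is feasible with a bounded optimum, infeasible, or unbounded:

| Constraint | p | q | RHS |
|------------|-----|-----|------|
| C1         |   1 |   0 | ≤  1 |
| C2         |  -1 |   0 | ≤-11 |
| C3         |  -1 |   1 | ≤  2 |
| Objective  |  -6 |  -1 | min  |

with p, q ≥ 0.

Infeasible (no feasible solution exists)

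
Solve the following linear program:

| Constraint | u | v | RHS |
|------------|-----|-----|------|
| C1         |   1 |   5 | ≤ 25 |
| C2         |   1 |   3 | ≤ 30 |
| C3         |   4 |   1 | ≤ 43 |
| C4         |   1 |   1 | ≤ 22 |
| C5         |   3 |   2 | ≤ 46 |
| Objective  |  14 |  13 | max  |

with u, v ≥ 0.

Evaluate the objective at each vertex of the feasible region:
  z(0, 0) = 0
  z(10.75, 0) = 150.5
  z(10, 3) = 179  ←
  z(0, 5) = 65
The maximum is at u = 10, v = 3.

u = 10, v = 3, z = 179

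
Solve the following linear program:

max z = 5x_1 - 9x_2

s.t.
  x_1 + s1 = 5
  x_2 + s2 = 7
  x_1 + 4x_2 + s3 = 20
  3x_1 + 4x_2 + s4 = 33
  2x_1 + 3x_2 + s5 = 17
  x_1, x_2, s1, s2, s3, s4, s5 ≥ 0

Evaluate the objective at each vertex of the feasible region:
  z(0, 0) = 0
  z(5, 0) = 25  ←
  z(5, 2.333) = 4
  z(1.6, 4.6) = -33.4
  z(0, 5) = -45
The maximum is at x_1 = 5, x_2 = 0.

x_1 = 5, x_2 = 0, z = 25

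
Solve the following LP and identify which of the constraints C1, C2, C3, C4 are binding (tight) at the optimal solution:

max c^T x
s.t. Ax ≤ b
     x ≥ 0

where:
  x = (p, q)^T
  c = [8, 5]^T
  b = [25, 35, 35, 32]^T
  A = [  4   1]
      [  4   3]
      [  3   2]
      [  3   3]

At p = 5, q = 5, compute slack b - a·x for each constraint:
  C1: 25 − 25 = 0  (binding)
  C2: 35 − 35 = 0  (binding)
  C3: 35 − 25 = 10  (slack)
  C4: 32 − 30 = 2  (slack)

Optimal: p = 5, q = 5
Binding: C1, C2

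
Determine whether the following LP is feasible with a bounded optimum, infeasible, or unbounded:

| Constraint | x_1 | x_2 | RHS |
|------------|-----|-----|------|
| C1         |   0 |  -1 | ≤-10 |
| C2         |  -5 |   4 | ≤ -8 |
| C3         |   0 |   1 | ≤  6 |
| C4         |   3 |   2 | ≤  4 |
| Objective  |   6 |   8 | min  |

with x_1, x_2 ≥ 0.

Infeasible (no feasible solution exists)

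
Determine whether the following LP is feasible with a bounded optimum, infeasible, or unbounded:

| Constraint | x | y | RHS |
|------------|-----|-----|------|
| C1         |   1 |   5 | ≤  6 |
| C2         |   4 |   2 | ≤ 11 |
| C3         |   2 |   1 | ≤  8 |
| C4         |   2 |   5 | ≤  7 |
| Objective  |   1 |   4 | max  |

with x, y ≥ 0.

Feasible with a bounded optimal solution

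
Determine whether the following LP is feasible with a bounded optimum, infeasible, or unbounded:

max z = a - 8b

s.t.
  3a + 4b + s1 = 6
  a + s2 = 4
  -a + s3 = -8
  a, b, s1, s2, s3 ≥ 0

Infeasible (no feasible solution exists)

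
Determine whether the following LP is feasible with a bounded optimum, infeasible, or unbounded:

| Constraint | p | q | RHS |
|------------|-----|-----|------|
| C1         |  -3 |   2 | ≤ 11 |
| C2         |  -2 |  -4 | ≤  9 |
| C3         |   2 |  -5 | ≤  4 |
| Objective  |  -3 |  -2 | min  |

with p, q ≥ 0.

Unbounded (objective can decrease without bound)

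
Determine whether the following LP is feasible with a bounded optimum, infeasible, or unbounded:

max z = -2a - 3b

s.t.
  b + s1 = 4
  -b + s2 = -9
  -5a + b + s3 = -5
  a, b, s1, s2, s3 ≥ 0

Infeasible (no feasible solution exists)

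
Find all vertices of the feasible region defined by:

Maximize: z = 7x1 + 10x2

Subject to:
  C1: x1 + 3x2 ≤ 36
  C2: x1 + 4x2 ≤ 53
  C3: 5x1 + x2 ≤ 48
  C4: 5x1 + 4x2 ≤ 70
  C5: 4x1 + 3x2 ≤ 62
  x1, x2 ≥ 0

(0, 0), (9.6, 0), (8.133, 7.333), (6, 10), (0, 12)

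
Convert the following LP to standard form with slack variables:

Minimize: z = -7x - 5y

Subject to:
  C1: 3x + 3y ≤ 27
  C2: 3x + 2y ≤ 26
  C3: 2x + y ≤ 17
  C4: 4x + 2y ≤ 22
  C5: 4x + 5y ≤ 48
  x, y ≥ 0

min z = -7x - 5y

s.t.
  3x + 3y + s1 = 27
  3x + 2y + s2 = 26
  2x + y + s3 = 17
  4x + 2y + s4 = 22
  4x + 5y + s5 = 48
  x, y, s1, s2, s3, s4, s5 ≥ 0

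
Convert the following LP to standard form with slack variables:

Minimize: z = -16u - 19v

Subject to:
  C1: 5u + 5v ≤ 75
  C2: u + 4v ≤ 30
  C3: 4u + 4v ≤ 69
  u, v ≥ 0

min z = -16u - 19v

s.t.
  5u + 5v + s1 = 75
  u + 4v + s2 = 30
  4u + 4v + s3 = 69
  u, v, s1, s2, s3 ≥ 0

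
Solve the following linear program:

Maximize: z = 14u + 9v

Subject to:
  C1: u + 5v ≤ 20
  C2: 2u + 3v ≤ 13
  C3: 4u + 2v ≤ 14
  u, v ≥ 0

Evaluate the objective at each vertex of the feasible region:
  z(0, 0) = 0
  z(3.5, 0) = 49
  z(2, 3) = 55  ←
  z(0.7143, 3.857) = 44.71
  z(0, 4) = 36
The maximum is at u = 2, v = 3.

u = 2, v = 3, z = 55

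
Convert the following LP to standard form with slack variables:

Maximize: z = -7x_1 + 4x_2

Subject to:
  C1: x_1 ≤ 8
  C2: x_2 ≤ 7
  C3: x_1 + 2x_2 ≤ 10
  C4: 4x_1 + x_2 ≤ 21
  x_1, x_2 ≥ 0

max z = -7x_1 + 4x_2

s.t.
  x_1 + s1 = 8
  x_2 + s2 = 7
  x_1 + 2x_2 + s3 = 10
  4x_1 + x_2 + s4 = 21
  x_1, x_2, s1, s2, s3, s4 ≥ 0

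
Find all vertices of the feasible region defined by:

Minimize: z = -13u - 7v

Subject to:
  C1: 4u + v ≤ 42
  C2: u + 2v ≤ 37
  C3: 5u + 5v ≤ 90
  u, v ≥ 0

(0, 0), (10.5, 0), (8, 10), (0, 18)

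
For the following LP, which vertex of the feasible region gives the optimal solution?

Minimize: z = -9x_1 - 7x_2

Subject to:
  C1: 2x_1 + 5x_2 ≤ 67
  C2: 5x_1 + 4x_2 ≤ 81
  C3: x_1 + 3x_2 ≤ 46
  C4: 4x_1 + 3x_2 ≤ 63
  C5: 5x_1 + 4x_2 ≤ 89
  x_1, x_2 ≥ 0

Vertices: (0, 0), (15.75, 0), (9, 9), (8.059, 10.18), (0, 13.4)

Evaluate the objective at each vertex of the feasible region:
  z(0, 0) = 0
  z(15.75, 0) = -141.8
  z(9, 9) = -144  ←
  z(8.059, 10.18) = -143.8
  z(0, 13.4) = -93.8
The minimum is at x_1 = 9, x_2 = 9.

(9, 9)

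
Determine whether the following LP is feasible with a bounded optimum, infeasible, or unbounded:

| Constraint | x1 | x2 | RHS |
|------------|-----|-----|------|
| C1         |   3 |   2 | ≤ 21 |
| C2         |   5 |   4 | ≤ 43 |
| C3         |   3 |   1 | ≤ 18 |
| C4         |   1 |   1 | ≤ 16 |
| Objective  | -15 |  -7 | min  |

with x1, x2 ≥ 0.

Feasible with a bounded optimal solution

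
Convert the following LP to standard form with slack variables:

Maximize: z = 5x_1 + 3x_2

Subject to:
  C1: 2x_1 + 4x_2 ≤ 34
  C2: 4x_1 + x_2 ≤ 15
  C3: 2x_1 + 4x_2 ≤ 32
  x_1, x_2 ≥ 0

max z = 5x_1 + 3x_2

s.t.
  2x_1 + 4x_2 + s1 = 34
  4x_1 + x_2 + s2 = 15
  2x_1 + 4x_2 + s3 = 32
  x_1, x_2, s1, s2, s3 ≥ 0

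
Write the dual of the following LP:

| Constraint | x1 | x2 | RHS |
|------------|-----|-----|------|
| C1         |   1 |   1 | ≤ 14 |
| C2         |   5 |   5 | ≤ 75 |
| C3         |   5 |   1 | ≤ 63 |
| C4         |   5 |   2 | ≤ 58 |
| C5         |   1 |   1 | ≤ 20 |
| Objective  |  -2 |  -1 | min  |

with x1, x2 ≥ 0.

Primal min cᵀx s.t. Ax ≤ b, x ≥ 0  →  Dual max −bᵀy s.t. Aᵀy ≥ −c, y ≥ 0.

Maximize: z = -14y1 - 75y2 - 63y3 - 58y4 - 20y5

Subject to:
  y1 + 5y2 + 5y3 + 5y4 + y5 ≥ 2
  y1 + 5y2 + y3 + 2y4 + y5 ≥ 1
  y1, y2, y3, y4, y5 ≥ 0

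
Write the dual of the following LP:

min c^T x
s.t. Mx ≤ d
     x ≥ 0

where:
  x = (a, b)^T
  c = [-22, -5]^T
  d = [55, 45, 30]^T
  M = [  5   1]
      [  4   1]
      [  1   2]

Primal min cᵀx s.t. Ax ≤ b, x ≥ 0  →  Dual max −bᵀy s.t. Aᵀy ≥ −c, y ≥ 0.

Maximize: z = -55y1 - 45y2 - 30y3

Subject to:
  5y1 + 4y2 + y3 ≥ 22
  y1 + y2 + 2y3 ≥ 5
  y1, y2, y3 ≥ 0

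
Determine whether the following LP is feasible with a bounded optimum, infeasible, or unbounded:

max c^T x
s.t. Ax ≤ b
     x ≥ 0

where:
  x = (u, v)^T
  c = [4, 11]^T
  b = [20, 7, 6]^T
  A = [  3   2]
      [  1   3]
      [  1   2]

Feasible with a bounded optimal solution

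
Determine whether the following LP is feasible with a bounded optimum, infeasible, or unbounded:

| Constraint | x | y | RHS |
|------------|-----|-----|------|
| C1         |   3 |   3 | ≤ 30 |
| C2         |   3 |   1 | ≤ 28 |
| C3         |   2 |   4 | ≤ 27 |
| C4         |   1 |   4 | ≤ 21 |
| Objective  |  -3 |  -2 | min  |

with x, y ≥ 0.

Feasible with a bounded optimal solution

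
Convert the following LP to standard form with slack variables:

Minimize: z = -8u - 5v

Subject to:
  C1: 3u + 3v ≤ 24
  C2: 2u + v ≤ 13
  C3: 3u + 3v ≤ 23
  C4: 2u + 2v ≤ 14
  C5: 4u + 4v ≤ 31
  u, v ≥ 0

min z = -8u - 5v

s.t.
  3u + 3v + s1 = 24
  2u + v + s2 = 13
  3u + 3v + s3 = 23
  2u + 2v + s4 = 14
  4u + 4v + s5 = 31
  u, v, s1, s2, s3, s4, s5 ≥ 0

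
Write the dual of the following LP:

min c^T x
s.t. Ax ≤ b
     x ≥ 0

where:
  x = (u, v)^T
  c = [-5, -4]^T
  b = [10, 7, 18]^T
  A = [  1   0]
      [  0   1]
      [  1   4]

Primal min cᵀx s.t. Ax ≤ b, x ≥ 0  →  Dual max −bᵀy s.t. Aᵀy ≥ −c, y ≥ 0.

Maximize: z = -10y1 - 7y2 - 18y3

Subject to:
  y1 + y3 ≥ 5
  y2 + 4y3 ≥ 4
  y1, y2, y3 ≥ 0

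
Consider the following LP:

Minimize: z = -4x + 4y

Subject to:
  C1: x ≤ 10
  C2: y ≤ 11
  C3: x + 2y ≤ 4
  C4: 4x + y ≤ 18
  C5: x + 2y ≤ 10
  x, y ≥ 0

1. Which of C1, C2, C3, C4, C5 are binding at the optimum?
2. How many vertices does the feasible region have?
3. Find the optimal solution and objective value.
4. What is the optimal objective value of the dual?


1. C3
2. 3
3. x = 4, y = 0, z = -16
4. -16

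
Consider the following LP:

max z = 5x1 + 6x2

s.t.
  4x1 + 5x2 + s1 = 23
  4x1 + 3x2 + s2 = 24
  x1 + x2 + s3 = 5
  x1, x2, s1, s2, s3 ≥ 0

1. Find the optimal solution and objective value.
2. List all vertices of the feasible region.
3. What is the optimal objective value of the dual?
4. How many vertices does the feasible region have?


1. x1 = 2, x2 = 3, z = 28
2. (0, 0), (5, 0), (2, 3), (0, 4.6)
3. 28
4. 4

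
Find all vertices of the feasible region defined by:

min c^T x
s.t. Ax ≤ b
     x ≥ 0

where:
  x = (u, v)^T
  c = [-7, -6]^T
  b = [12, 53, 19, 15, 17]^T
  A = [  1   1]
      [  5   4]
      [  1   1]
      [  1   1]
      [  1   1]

(0, 0), (10.6, 0), (5, 7), (0, 12)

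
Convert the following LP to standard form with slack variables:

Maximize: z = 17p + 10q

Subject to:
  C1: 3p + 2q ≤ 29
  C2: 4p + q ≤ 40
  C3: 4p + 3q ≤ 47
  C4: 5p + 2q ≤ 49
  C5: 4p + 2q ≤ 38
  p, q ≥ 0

max z = 17p + 10q

s.t.
  3p + 2q + s1 = 29
  4p + q + s2 = 40
  4p + 3q + s3 = 47
  5p + 2q + s4 = 49
  4p + 2q + s5 = 38
  p, q, s1, s2, s3, s4, s5 ≥ 0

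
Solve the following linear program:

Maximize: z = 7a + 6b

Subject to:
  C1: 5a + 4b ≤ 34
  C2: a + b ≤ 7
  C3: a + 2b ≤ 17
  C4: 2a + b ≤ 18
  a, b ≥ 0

Evaluate the objective at each vertex of the feasible region:
  z(0, 0) = 0
  z(6.8, 0) = 47.6
  z(6, 1) = 48  ←
  z(0, 7) = 42
The maximum is at a = 6, b = 1.

a = 6, b = 1, z = 48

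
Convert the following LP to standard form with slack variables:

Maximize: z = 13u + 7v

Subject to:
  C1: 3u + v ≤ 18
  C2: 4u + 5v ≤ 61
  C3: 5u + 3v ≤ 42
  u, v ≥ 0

max z = 13u + 7v

s.t.
  3u + v + s1 = 18
  4u + 5v + s2 = 61
  5u + 3v + s3 = 42
  u, v, s1, s2, s3 ≥ 0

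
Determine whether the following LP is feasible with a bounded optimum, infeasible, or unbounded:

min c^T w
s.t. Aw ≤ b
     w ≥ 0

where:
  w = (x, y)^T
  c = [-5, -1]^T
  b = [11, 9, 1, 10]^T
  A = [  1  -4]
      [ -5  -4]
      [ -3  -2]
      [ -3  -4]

Unbounded (objective can decrease without bound)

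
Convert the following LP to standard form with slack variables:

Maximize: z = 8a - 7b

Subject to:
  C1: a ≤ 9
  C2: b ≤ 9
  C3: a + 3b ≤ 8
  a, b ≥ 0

max z = 8a - 7b

s.t.
  a + s1 = 9
  b + s2 = 9
  a + 3b + s3 = 8
  a, b, s1, s2, s3 ≥ 0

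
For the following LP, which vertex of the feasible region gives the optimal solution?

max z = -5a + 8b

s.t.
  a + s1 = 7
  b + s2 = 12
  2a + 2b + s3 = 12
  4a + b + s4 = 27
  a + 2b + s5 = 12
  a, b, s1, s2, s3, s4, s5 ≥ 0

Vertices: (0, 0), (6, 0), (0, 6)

Evaluate the objective at each vertex of the feasible region:
  z(0, 0) = 0
  z(6, 0) = -30
  z(0, 6) = 48  ←
The maximum is at a = 0, b = 6.

(0, 6)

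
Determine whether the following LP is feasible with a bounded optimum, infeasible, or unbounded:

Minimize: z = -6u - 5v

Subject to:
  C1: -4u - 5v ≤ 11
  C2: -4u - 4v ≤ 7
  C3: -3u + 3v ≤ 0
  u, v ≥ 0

Unbounded (objective can decrease without bound)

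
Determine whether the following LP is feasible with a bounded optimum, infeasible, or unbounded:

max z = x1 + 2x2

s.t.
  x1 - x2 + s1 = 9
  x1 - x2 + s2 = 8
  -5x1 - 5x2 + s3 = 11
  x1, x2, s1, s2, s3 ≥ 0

Unbounded (objective can increase without bound)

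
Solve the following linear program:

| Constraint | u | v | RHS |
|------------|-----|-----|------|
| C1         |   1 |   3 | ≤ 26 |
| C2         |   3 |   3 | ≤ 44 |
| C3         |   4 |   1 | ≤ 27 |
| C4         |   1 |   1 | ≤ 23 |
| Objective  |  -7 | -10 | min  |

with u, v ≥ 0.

Evaluate the objective at each vertex of the feasible region:
  z(0, 0) = 0
  z(6.75, 0) = -47.25
  z(5, 7) = -105  ←
  z(0, 8.667) = -86.67
The minimum is at u = 5, v = 7.

u = 5, v = 7, z = -105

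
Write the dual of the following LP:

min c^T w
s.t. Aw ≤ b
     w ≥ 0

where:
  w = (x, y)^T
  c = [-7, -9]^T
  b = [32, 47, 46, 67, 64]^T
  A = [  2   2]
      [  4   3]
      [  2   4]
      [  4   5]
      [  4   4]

Primal min cᵀx s.t. Ax ≤ b, x ≥ 0  →  Dual max −bᵀy s.t. Aᵀy ≥ −c, y ≥ 0.

Maximize: z = -32y1 - 47y2 - 46y3 - 67y4 - 64y5

Subject to:
  2y1 + 4y2 + 2y3 + 4y4 + 4y5 ≥ 7
  2y1 + 3y2 + 4y3 + 5y4 + 4y5 ≥ 9
  y1, y2, y3, y4, y5 ≥ 0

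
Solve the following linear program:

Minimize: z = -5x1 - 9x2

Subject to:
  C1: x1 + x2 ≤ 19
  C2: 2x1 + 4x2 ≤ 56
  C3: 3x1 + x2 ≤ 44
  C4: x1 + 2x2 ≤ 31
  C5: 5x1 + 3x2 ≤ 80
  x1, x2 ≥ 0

Evaluate the objective at each vertex of the feasible region:
  z(0, 0) = 0
  z(14.67, 0) = -73.33
  z(13, 5) = -110
  z(11.5, 7.5) = -125
  z(10, 9) = -131  ←
  z(0, 14) = -126
The minimum is at x1 = 10, x2 = 9.

x1 = 10, x2 = 9, z = -131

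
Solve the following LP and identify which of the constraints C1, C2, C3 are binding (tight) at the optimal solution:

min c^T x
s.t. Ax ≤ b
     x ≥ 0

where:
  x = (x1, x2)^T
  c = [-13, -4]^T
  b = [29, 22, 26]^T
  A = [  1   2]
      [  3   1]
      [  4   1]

At x1 = 4, x2 = 10, compute slack b - a·x for each constraint:
  C1: 29 − 24 = 5  (slack)
  C2: 22 − 22 = 0  (binding)
  C3: 26 − 26 = 0  (binding)

Optimal: x1 = 4, x2 = 10
Binding: C2, C3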